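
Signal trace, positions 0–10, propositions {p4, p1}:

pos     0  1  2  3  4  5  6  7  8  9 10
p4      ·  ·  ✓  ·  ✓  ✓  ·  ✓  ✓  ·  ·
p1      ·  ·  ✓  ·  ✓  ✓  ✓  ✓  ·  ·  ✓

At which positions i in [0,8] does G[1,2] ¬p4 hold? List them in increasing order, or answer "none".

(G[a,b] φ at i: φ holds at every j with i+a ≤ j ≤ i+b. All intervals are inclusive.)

Evaluate at each i in [0,8]:
  i=0: ✗ (fails at j=2)
  i=1: ✗ (fails at j=2)
  i=2: ✗ (fails at j=4)
  i=3: ✗ (fails at j=4)
  i=4: ✗ (fails at j=5)
  i=5: ✗ (fails at j=7)
  i=6: ✗ (fails at j=7)
  i=7: ✗ (fails at j=8)
  i=8: ✓ (all of [9,10])

8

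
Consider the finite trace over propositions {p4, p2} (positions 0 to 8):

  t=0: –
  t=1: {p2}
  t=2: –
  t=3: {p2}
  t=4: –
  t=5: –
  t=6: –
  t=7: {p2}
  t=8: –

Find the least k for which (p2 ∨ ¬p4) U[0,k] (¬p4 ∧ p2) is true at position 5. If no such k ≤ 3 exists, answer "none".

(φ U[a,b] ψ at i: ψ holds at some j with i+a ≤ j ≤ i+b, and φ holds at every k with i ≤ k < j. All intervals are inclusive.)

2

Need earliest j ≥ 5 with (¬p4 ∧ p2), and (p2 ∨ ¬p4) at every k in [5,j-1].
  j=5: rhs fails.
  j=6: rhs fails.
  j=7: rhs holds; lhs holds on [5,6]. k = 2.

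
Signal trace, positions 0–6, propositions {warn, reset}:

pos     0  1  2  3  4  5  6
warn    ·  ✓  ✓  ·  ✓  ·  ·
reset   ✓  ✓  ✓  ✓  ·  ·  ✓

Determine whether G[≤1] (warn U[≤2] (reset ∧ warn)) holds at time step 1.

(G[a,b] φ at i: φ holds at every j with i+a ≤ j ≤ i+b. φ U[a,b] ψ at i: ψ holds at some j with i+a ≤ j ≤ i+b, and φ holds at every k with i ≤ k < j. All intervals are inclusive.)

True

Check (warn U[≤2] (reset ∧ warn)) at every j in [1,2]:
  j=1: holds
  j=2: holds
All positions satisfy it → formula holds.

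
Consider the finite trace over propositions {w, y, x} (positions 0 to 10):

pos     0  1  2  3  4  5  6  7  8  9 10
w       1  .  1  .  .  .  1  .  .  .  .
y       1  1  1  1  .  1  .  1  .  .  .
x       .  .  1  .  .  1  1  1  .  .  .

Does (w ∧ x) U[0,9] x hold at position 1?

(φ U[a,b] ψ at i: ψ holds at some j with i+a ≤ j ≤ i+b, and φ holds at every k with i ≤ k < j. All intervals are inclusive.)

Need some j in [1,10] with x, and (w ∧ x) at every k in [1,j-1].
  j=1: x false.
  j=2: x holds, but (w ∧ x) fails at k=1 → not this j.
  j=3: x false.
  j=4: x false.
  j=5: x holds, but (w ∧ x) fails at k=1 → not this j.
  j=6: x holds, but (w ∧ x) fails at k=1 → not this j.
  j=7: x holds, but (w ∧ x) fails at k=1 → not this j.
  j=8: x false.
  j=9: x false.
  j=10: x false.
No j in the window works → until fails.

No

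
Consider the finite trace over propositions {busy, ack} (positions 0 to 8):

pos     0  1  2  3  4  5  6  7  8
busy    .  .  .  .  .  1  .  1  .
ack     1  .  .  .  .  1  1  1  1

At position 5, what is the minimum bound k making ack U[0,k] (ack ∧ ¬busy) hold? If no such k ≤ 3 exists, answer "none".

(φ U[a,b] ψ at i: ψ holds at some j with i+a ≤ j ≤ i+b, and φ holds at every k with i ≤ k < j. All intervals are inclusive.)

Need earliest j ≥ 5 with (ack ∧ ¬busy), and ack at every k in [5,j-1].
  j=5: rhs fails.
  j=6: rhs holds; lhs holds on [5,5]. k = 1.

1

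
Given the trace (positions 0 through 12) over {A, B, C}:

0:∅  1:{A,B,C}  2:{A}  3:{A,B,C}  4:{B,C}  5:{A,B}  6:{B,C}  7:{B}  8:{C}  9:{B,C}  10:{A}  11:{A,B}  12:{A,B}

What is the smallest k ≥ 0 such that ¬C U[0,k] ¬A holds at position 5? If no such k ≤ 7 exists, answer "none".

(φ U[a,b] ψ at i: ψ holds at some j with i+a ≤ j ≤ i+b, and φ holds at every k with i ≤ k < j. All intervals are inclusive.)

1

Need earliest j ≥ 5 with ¬A, and ¬C at every k in [5,j-1].
  j=5: rhs fails.
  j=6: rhs holds; lhs holds on [5,5]. k = 1.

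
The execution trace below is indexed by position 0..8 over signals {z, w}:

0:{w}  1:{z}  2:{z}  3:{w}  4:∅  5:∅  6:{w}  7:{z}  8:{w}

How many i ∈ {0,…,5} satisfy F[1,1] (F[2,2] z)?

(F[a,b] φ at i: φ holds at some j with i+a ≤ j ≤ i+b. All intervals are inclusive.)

Evaluate at each i in [0,5]:
  i=0: ✗ (none in [1,1])
  i=1: ✗ (none in [2,2])
  i=2: ✗ (none in [3,3])
  i=3: ✗ (none in [4,4])
  i=4: ✓ (witness j=5)
  i=5: ✗ (none in [6,6])
Positions where it holds: {4} → 1.

1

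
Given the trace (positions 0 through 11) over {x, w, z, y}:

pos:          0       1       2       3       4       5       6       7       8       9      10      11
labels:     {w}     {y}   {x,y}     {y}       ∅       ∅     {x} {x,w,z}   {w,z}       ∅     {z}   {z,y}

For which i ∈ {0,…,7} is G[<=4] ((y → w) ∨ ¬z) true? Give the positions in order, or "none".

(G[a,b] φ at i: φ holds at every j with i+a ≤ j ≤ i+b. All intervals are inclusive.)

0, 1, 2, 3, 4, 5, 6

Evaluate at each i in [0,7]:
  i=0: ✓ (all of [0,4])
  i=1: ✓ (all of [1,5])
  i=2: ✓ (all of [2,6])
  i=3: ✓ (all of [3,7])
  i=4: ✓ (all of [4,8])
  i=5: ✓ (all of [5,9])
  i=6: ✓ (all of [6,10])
  i=7: ✗ (fails at j=11)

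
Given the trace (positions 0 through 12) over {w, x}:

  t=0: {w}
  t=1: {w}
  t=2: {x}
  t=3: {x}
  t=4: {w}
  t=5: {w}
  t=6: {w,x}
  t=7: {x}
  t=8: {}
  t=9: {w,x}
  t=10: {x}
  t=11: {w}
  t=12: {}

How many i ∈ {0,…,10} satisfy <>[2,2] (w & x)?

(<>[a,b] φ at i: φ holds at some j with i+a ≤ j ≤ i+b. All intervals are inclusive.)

2

Evaluate at each i in [0,10]:
  i=0: ✗ (none in [2,2])
  i=1: ✗ (none in [3,3])
  i=2: ✗ (none in [4,4])
  i=3: ✗ (none in [5,5])
  i=4: ✓ (witness j=6)
  i=5: ✗ (none in [7,7])
  i=6: ✗ (none in [8,8])
  i=7: ✓ (witness j=9)
  i=8: ✗ (none in [10,10])
  i=9: ✗ (none in [11,11])
  i=10: ✗ (none in [12,12])
Positions where it holds: {4, 7} → 2.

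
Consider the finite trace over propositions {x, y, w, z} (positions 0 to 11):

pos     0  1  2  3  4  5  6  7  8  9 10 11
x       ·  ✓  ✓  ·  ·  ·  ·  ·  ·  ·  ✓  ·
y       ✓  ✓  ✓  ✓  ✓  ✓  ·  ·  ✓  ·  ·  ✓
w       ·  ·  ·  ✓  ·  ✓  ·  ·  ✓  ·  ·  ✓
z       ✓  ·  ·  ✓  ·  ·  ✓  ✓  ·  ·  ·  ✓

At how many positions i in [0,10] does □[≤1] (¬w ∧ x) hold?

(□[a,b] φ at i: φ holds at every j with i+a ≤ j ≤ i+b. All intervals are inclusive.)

Evaluate at each i in [0,10]:
  i=0: ✗ (fails at j=0)
  i=1: ✓ (all of [1,2])
  i=2: ✗ (fails at j=3)
  i=3: ✗ (fails at j=3)
  i=4: ✗ (fails at j=4)
  i=5: ✗ (fails at j=5)
  i=6: ✗ (fails at j=6)
  i=7: ✗ (fails at j=7)
  i=8: ✗ (fails at j=8)
  i=9: ✗ (fails at j=9)
  i=10: ✗ (fails at j=11)
Positions where it holds: {1} → 1.

1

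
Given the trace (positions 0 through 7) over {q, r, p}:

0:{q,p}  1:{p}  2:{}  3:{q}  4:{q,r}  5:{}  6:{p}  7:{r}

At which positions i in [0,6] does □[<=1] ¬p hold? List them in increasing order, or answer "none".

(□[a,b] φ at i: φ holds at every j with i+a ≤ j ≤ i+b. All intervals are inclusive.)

Evaluate at each i in [0,6]:
  i=0: ✗ (fails at j=0)
  i=1: ✗ (fails at j=1)
  i=2: ✓ (all of [2,3])
  i=3: ✓ (all of [3,4])
  i=4: ✓ (all of [4,5])
  i=5: ✗ (fails at j=6)
  i=6: ✗ (fails at j=6)

2, 3, 4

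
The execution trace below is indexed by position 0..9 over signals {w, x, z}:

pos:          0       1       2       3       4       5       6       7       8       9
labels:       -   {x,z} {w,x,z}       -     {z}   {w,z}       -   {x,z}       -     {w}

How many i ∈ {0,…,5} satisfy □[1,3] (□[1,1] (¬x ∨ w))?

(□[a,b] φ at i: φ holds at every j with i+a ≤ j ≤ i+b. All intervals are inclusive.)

3

Evaluate at each i in [0,5]:
  i=0: ✓ (all of [1,3])
  i=1: ✓ (all of [2,4])
  i=2: ✓ (all of [3,5])
  i=3: ✗ (fails at j=6)
  i=4: ✗ (fails at j=6)
  i=5: ✗ (fails at j=6)
Positions where it holds: {0, 1, 2} → 3.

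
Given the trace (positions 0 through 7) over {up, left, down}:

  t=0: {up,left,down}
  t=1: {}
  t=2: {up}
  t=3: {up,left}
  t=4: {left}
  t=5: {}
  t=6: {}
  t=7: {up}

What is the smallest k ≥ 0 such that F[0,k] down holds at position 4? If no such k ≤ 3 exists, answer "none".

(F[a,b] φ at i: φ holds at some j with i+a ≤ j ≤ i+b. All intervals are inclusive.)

Scan j = 4,5,… for down:
  j=4: fails
  j=5: fails
  j=6: fails
  j=7: fails
No j in [4,7] satisfies it → none.

none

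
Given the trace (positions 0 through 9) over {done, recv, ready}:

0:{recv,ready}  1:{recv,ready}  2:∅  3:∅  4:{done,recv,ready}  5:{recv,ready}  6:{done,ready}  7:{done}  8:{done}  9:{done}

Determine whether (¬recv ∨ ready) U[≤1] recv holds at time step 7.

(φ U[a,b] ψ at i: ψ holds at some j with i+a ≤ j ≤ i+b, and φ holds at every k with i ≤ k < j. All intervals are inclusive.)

No

Need some j in [7,8] with recv, and (¬recv ∨ ready) at every k in [7,j-1].
  j=7: recv false.
  j=8: recv false.
No j in the window works → until fails.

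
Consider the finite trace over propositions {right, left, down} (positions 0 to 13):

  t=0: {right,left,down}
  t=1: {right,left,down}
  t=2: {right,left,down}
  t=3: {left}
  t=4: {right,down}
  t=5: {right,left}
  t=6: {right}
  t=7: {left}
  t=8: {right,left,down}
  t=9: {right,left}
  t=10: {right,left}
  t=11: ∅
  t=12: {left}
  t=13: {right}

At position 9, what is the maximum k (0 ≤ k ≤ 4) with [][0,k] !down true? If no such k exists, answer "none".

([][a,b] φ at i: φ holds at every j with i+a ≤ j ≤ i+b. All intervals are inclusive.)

4

!down must hold from j=9 onward; find where it first fails.
  j=9: holds
  j=10: holds
  j=11: holds
  j=12: holds
  j=13: holds
Holds through j=13; largest k = 4.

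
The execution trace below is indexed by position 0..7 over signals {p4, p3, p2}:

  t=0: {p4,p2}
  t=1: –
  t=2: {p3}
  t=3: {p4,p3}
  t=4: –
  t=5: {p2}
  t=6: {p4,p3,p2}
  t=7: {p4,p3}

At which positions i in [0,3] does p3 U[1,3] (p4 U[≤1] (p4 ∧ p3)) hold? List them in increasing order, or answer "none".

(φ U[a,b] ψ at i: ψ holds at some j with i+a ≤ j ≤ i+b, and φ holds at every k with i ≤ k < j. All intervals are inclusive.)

Evaluate at each i in [0,3]:
  i=0: ✗ (lhs fails at k=0 before rhs at j=3)
  i=1: ✗ (lhs fails at k=1 before rhs at j=3)
  i=2: ✓ (rhs at j=3; lhs holds on [2,2])
  i=3: ✗ (lhs fails at k=4 before rhs at j=6)

2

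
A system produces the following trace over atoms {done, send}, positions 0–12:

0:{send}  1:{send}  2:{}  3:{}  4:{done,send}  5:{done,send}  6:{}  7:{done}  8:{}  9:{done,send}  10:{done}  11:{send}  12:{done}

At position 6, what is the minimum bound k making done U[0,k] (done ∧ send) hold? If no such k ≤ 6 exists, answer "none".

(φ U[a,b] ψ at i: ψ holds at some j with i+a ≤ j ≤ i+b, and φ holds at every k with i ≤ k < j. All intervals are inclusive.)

none

Need earliest j ≥ 6 with (done ∧ send), and done at every k in [6,j-1].
  j=6: rhs fails.
  j=7: rhs fails.
  j=8: rhs fails.
  j=9: rhs holds but lhs fails at k=6.
  j=10: rhs fails.
  j=11: rhs fails.
  j=12: rhs fails.
No witness within the range → none.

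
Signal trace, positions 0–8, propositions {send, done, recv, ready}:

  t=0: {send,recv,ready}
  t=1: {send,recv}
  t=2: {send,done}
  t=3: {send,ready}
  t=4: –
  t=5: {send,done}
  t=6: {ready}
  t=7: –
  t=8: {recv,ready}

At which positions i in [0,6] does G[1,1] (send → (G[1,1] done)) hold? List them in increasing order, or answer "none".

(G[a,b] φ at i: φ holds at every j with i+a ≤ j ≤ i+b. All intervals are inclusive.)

Evaluate at each i in [0,6]:
  i=0: ✓ (all of [1,1])
  i=1: ✗ (fails at j=2)
  i=2: ✗ (fails at j=3)
  i=3: ✓ (all of [4,4])
  i=4: ✗ (fails at j=5)
  i=5: ✓ (all of [6,6])
  i=6: ✓ (all of [7,7])

0, 3, 5, 6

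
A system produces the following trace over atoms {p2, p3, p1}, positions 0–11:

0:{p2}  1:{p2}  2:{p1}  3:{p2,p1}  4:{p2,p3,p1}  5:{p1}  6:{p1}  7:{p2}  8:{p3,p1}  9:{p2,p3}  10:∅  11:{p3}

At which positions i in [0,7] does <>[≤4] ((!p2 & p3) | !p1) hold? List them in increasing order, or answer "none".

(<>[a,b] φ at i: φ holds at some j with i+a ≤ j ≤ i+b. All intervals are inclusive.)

Evaluate at each i in [0,7]:
  i=0: ✓ (witness j=0)
  i=1: ✓ (witness j=1)
  i=2: ✗ (none in [2,6])
  i=3: ✓ (witness j=7)
  i=4: ✓ (witness j=7)
  i=5: ✓ (witness j=7)
  i=6: ✓ (witness j=7)
  i=7: ✓ (witness j=7)

0, 1, 3, 4, 5, 6, 7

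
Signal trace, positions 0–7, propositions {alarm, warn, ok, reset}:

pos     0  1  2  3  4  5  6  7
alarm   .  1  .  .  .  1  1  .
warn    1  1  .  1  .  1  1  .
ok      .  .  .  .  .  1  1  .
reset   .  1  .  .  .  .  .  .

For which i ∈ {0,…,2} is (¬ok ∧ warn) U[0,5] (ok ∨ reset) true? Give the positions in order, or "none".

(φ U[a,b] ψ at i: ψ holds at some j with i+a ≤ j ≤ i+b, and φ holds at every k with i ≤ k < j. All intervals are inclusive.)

Evaluate at each i in [0,2]:
  i=0: ✓ (rhs at j=1; lhs holds on [0,0])
  i=1: ✓ (rhs at j=1)
  i=2: ✗ (lhs fails at k=2 before rhs at j=5)

0, 1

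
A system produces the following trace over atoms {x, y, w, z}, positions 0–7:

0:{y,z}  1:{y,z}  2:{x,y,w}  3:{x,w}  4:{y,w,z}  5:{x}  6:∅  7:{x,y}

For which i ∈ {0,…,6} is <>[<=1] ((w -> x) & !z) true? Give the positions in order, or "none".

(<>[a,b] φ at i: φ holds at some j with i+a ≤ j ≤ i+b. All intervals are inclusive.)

Evaluate at each i in [0,6]:
  i=0: ✗ (none in [0,1])
  i=1: ✓ (witness j=2)
  i=2: ✓ (witness j=2)
  i=3: ✓ (witness j=3)
  i=4: ✓ (witness j=5)
  i=5: ✓ (witness j=5)
  i=6: ✓ (witness j=6)

1, 2, 3, 4, 5, 6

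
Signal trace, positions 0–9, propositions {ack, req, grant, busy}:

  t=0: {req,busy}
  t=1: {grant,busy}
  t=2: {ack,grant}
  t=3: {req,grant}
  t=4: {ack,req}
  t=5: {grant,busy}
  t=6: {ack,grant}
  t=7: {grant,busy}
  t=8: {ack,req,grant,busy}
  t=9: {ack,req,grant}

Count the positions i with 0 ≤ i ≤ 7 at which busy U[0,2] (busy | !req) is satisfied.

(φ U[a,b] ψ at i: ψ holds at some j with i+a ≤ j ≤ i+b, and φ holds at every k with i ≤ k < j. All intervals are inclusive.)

Evaluate at each i in [0,7]:
  i=0: ✓ (rhs at j=0)
  i=1: ✓ (rhs at j=1)
  i=2: ✓ (rhs at j=2)
  i=3: ✗ (lhs fails at k=3 before rhs at j=5)
  i=4: ✗ (lhs fails at k=4 before rhs at j=5)
  i=5: ✓ (rhs at j=5)
  i=6: ✓ (rhs at j=6)
  i=7: ✓ (rhs at j=7)
Positions where it holds: {0, 1, 2, 5, 6, 7} → 6.

6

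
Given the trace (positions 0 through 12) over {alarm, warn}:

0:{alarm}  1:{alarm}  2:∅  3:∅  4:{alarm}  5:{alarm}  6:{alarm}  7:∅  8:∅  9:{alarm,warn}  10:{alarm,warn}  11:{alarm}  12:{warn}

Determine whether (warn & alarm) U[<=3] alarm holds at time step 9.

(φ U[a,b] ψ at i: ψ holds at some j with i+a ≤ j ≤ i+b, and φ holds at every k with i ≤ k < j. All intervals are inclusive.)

Need some j in [9,12] with alarm, and (warn & alarm) at every k in [9,j-1].
  j=9: alarm holds; no prefix to check → satisfied.

Holds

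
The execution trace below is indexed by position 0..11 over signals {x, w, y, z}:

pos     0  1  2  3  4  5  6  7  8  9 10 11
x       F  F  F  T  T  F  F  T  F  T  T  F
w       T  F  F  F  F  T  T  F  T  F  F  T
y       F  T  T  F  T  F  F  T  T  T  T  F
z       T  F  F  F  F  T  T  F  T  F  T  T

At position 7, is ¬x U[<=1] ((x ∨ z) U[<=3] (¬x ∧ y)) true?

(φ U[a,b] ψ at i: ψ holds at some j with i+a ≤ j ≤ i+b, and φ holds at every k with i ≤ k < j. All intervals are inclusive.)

Need some j in [7,8] with ((x ∨ z) U[<=3] (¬x ∧ y)), and ¬x at every k in [7,j-1].
  j=7: ((x ∨ z) U[<=3] (¬x ∧ y)) holds; no prefix to check → satisfied.

Holds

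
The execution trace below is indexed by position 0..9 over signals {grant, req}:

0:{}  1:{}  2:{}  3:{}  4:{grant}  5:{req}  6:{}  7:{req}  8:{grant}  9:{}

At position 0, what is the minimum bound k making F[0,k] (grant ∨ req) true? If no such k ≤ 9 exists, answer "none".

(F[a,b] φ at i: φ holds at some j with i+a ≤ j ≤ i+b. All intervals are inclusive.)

Scan j = 0,1,… for (grant ∨ req):
  j=0: fails
  j=1: fails
  j=2: fails
  j=3: fails
  j=4: holds
First hit at j=4, so smallest k = 4-0 = 4.

4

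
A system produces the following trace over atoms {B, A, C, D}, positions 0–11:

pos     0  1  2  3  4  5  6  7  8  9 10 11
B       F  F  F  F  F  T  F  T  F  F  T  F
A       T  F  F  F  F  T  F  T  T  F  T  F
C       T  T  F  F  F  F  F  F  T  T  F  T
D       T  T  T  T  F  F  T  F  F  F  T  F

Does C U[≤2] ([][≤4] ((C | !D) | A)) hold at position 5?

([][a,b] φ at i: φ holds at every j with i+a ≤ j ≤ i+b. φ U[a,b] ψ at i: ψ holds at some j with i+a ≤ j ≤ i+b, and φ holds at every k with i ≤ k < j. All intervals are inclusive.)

False

Need some j in [5,7] with [][≤4] ((C | !D) | A), and C at every k in [5,j-1].
  j=5: [][≤4] ((C | !D) | A) — fails at 6.
  j=6: [][≤4] ((C | !D) | A) — fails at 6.
  j=7: [][≤4] ((C | !D) | A) holds, but C fails at k=5 → not this j.
No j in the window works → until fails.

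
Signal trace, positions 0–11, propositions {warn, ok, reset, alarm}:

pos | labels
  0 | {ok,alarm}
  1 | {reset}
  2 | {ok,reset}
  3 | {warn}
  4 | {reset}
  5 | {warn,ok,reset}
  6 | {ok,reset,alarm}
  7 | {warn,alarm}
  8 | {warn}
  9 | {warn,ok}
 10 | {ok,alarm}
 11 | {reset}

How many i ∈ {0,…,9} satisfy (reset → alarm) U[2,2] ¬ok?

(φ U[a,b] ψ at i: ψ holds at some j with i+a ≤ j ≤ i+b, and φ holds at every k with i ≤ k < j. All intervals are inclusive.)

Evaluate at each i in [0,9]:
  i=0: ✗ (no rhs in [2,2])
  i=1: ✗ (lhs fails at k=1 before rhs at j=3)
  i=2: ✗ (lhs fails at k=2 before rhs at j=4)
  i=3: ✗ (no rhs in [5,5])
  i=4: ✗ (no rhs in [6,6])
  i=5: ✗ (lhs fails at k=5 before rhs at j=7)
  i=6: ✓ (rhs at j=8; lhs holds on [6,7])
  i=7: ✗ (no rhs in [9,9])
  i=8: ✗ (no rhs in [10,10])
  i=9: ✓ (rhs at j=11; lhs holds on [9,10])
Positions where it holds: {6, 9} → 2.

2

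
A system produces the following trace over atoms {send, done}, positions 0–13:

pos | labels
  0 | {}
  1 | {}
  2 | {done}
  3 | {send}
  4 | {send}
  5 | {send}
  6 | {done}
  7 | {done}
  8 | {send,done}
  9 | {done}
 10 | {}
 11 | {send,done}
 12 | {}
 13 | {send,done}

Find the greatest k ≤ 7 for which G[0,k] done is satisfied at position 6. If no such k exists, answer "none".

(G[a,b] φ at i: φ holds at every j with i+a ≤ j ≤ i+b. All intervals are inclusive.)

3

done must hold from j=6 onward; find where it first fails.
  j=6: holds
  j=7: holds
  j=8: holds
  j=9: holds
  j=10: fails
Holds on [6,9], so largest k = 3.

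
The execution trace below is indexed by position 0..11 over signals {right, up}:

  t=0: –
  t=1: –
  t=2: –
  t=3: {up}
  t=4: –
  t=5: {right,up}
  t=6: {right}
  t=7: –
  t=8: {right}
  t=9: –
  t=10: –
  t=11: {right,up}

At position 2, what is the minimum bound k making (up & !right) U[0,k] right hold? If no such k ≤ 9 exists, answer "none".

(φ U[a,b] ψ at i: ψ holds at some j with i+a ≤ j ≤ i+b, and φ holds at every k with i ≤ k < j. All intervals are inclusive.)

Need earliest j ≥ 2 with right, and (up & !right) at every k in [2,j-1].
  j=2: rhs fails.
  j=3: rhs fails.
  j=4: rhs fails.
  j=5: rhs holds but lhs fails at k=2.
  j=6: rhs holds but lhs fails at k=2.
  j=7: rhs fails.
  j=8: rhs holds but lhs fails at k=2.
  j=9: rhs fails.
  j=10: rhs fails.
  j=11: rhs holds but lhs fails at k=2.
No witness within the range → none.

none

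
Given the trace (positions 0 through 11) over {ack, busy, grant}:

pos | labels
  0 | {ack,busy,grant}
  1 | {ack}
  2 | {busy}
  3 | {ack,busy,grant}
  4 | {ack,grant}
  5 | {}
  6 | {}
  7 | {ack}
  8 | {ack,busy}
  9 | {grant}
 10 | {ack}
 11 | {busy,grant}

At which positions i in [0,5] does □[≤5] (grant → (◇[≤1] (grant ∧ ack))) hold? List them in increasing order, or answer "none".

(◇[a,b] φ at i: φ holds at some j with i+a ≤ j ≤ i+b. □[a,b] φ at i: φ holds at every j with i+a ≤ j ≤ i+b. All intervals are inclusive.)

0, 1, 2, 3

Evaluate at each i in [0,5]:
  i=0: ✓ (all of [0,5])
  i=1: ✓ (all of [1,6])
  i=2: ✓ (all of [2,7])
  i=3: ✓ (all of [3,8])
  i=4: ✗ (fails at j=9)
  i=5: ✗ (fails at j=9)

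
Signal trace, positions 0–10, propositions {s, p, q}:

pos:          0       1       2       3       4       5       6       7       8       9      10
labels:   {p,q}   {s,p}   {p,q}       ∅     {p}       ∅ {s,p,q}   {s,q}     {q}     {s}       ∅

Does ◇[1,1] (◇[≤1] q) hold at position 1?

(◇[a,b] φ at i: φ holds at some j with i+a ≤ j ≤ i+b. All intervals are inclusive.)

Yes

Check ◇[≤1] q at each j in [2,2]:
  j=2: holds (witness at 2)
Found at j=2 → formula holds.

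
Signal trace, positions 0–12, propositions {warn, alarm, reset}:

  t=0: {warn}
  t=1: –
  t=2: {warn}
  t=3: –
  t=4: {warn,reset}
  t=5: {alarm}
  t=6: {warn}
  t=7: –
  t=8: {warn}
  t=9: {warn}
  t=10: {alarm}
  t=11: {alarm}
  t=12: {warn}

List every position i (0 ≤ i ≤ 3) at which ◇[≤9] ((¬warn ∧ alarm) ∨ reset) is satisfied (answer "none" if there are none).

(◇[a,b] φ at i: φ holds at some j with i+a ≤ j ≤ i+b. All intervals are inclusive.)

0, 1, 2, 3

Evaluate at each i in [0,3]:
  i=0: ✓ (witness j=4)
  i=1: ✓ (witness j=4)
  i=2: ✓ (witness j=4)
  i=3: ✓ (witness j=4)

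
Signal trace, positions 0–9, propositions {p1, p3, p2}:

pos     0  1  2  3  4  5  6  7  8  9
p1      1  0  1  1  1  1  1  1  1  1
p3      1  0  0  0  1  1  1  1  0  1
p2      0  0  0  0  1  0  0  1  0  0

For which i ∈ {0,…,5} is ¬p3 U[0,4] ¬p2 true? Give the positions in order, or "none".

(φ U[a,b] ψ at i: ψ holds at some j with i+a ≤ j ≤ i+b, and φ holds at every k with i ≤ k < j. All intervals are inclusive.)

Evaluate at each i in [0,5]:
  i=0: ✓ (rhs at j=0)
  i=1: ✓ (rhs at j=1)
  i=2: ✓ (rhs at j=2)
  i=3: ✓ (rhs at j=3)
  i=4: ✗ (lhs fails at k=4 before rhs at j=5)
  i=5: ✓ (rhs at j=5)

0, 1, 2, 3, 5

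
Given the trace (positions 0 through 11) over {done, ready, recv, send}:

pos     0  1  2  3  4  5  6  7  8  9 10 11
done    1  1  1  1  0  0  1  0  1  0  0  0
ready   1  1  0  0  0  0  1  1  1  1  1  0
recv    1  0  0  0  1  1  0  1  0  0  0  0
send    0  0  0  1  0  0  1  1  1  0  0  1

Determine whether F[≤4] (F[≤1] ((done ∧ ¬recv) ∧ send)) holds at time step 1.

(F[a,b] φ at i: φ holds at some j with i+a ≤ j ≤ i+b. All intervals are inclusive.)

Check F[≤1] ((done ∧ ¬recv) ∧ send) at each j in [1,5]:
  j=1: fails (none in [1,2])
  j=2: holds (witness at 3)
  j=3: holds (witness at 3)
  j=4: fails (none in [4,5])
  j=5: holds (witness at 6)
Found at j=2 → formula holds.

Holds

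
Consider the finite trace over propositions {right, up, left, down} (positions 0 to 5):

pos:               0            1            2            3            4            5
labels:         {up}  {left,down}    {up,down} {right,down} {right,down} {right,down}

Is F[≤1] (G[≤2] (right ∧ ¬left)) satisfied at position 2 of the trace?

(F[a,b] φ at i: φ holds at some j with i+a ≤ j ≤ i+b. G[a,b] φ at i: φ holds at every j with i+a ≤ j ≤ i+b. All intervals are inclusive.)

Check G[≤2] (right ∧ ¬left) at each j in [2,3]:
  j=2: fails at 2
  j=3: holds on [3,5]
Found at j=3 → formula holds.

Yes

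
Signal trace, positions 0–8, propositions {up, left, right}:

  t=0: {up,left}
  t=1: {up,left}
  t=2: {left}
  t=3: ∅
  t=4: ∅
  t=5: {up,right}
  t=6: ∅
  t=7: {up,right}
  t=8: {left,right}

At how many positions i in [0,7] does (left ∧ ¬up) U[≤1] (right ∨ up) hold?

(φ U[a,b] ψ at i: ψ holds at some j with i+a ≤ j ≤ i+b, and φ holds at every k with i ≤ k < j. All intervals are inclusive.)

Evaluate at each i in [0,7]:
  i=0: ✓ (rhs at j=0)
  i=1: ✓ (rhs at j=1)
  i=2: ✗ (no rhs in [2,3])
  i=3: ✗ (no rhs in [3,4])
  i=4: ✗ (lhs fails at k=4 before rhs at j=5)
  i=5: ✓ (rhs at j=5)
  i=6: ✗ (lhs fails at k=6 before rhs at j=7)
  i=7: ✓ (rhs at j=7)
Positions where it holds: {0, 1, 5, 7} → 4.

4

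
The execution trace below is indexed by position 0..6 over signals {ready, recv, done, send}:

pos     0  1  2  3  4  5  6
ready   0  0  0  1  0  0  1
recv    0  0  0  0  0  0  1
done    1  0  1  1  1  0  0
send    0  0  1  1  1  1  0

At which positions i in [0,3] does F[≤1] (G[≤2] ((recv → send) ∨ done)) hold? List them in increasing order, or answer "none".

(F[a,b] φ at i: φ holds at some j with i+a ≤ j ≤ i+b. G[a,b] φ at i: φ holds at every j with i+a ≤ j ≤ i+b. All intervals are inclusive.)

0, 1, 2, 3

Evaluate at each i in [0,3]:
  i=0: ✓ (witness j=0)
  i=1: ✓ (witness j=1)
  i=2: ✓ (witness j=2)
  i=3: ✓ (witness j=3)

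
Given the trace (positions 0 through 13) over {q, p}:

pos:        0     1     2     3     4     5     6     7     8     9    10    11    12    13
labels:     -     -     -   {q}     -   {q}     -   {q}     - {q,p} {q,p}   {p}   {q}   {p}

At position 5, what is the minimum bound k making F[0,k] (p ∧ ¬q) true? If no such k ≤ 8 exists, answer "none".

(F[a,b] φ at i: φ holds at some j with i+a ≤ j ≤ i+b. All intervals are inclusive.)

Scan j = 5,6,… for (p ∧ ¬q):
  j=5: fails
  j=6: fails
  j=7: fails
  j=8: fails
  j=9: fails
  j=10: fails
  j=11: holds
First hit at j=11, so smallest k = 11-5 = 6.

6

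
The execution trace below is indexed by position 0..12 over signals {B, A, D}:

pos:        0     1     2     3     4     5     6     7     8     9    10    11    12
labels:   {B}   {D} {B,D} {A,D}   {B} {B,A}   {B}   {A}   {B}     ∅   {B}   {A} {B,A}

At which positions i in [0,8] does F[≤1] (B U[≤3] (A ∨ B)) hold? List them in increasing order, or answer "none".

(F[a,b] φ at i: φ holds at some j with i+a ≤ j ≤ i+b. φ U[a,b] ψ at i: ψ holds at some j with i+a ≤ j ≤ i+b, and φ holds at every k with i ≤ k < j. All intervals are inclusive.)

Evaluate at each i in [0,8]:
  i=0: ✓ (witness j=0)
  i=1: ✓ (witness j=2)
  i=2: ✓ (witness j=2)
  i=3: ✓ (witness j=3)
  i=4: ✓ (witness j=4)
  i=5: ✓ (witness j=5)
  i=6: ✓ (witness j=6)
  i=7: ✓ (witness j=7)
  i=8: ✓ (witness j=8)

0, 1, 2, 3, 4, 5, 6, 7, 8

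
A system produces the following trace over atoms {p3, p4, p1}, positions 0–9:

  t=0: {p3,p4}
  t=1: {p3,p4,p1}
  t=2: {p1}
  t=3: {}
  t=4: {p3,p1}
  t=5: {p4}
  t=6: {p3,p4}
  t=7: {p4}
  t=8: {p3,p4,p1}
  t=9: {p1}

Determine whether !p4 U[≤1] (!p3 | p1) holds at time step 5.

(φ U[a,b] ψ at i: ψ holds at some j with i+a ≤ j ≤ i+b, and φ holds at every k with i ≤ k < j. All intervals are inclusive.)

Holds

Need some j in [5,6] with (!p3 | p1), and !p4 at every k in [5,j-1].
  j=5: (!p3 | p1) holds; no prefix to check → satisfied.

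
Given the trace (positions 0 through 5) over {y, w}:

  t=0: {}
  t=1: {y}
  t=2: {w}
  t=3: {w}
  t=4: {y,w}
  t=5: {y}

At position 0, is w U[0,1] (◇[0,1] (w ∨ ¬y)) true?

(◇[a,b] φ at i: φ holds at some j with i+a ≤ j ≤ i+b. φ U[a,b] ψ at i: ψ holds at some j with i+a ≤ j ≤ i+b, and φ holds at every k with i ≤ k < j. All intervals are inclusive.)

Need some j in [0,1] with ◇[0,1] (w ∨ ¬y), and w at every k in [0,j-1].
  j=0: ◇[0,1] (w ∨ ¬y) holds; no prefix to check → satisfied.

Yes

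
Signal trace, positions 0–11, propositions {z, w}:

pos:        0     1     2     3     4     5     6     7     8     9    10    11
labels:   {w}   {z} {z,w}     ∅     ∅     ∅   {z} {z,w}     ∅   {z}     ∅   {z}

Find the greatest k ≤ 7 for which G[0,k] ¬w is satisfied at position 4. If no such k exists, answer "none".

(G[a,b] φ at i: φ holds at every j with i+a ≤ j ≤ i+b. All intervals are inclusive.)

¬w must hold from j=4 onward; find where it first fails.
  j=4: holds
  j=5: holds
  j=6: holds
  j=7: fails
Holds on [4,6], so largest k = 2.

2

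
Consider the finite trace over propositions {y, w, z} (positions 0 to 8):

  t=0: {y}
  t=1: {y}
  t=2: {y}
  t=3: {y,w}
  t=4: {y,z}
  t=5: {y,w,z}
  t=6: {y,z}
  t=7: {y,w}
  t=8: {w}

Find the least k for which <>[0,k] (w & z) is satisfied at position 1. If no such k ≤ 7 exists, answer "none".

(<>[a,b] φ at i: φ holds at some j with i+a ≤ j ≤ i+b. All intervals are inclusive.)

4

Scan j = 1,2,… for (w & z):
  j=1: fails
  j=2: fails
  j=3: fails
  j=4: fails
  j=5: holds
First hit at j=5, so smallest k = 5-1 = 4.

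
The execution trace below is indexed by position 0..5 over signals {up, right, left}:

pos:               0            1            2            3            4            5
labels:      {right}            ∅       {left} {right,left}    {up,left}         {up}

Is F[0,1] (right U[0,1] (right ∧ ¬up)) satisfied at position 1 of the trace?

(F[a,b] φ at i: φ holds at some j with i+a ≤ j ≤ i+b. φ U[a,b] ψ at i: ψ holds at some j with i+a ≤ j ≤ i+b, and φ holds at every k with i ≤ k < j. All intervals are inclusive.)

Check (right U[0,1] (right ∧ ¬up)) at each j in [1,2]:
  j=1: fails
  j=2: fails
No position in the window satisfies it → formula fails.

No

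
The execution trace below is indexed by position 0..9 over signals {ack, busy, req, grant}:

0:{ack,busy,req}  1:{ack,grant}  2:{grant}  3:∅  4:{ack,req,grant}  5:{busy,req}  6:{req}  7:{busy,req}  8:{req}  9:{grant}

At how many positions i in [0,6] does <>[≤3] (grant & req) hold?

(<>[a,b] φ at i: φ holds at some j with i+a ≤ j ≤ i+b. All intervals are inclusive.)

Evaluate at each i in [0,6]:
  i=0: ✗ (none in [0,3])
  i=1: ✓ (witness j=4)
  i=2: ✓ (witness j=4)
  i=3: ✓ (witness j=4)
  i=4: ✓ (witness j=4)
  i=5: ✗ (none in [5,8])
  i=6: ✗ (none in [6,9])
Positions where it holds: {1, 2, 3, 4} → 4.

4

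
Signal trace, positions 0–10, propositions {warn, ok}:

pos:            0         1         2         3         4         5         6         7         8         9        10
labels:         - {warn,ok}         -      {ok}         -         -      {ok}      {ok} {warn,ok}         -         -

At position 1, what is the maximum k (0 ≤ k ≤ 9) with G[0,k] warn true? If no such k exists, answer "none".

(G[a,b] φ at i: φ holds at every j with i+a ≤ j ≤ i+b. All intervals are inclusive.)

0

warn must hold from j=1 onward; find where it first fails.
  j=1: holds
  j=2: fails
Holds on [1,1], so largest k = 0.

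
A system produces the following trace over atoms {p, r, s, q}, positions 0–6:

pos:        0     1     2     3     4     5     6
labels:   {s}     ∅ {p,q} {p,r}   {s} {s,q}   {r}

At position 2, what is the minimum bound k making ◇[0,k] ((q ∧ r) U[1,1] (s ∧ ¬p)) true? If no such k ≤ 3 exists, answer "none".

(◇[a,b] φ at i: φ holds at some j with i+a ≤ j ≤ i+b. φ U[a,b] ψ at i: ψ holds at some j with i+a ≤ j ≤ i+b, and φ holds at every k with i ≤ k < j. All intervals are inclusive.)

Scan j = 2,3,… for ((q ∧ r) U[1,1] (s ∧ ¬p)):
  j=2: fails
  j=3: fails
  j=4: fails
  j=5: fails
No j in [2,5] satisfies it → none.

none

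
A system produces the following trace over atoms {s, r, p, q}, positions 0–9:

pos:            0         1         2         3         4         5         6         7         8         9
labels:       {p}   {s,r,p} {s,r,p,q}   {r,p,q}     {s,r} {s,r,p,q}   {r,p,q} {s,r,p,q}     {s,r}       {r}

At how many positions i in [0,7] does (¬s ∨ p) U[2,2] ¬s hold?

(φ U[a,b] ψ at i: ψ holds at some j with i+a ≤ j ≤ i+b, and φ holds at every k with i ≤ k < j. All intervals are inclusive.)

Evaluate at each i in [0,7]:
  i=0: ✗ (no rhs in [2,2])
  i=1: ✓ (rhs at j=3; lhs holds on [1,2])
  i=2: ✗ (no rhs in [4,4])
  i=3: ✗ (no rhs in [5,5])
  i=4: ✗ (lhs fails at k=4 before rhs at j=6)
  i=5: ✗ (no rhs in [7,7])
  i=6: ✗ (no rhs in [8,8])
  i=7: ✗ (lhs fails at k=8 before rhs at j=9)
Positions where it holds: {1} → 1.

1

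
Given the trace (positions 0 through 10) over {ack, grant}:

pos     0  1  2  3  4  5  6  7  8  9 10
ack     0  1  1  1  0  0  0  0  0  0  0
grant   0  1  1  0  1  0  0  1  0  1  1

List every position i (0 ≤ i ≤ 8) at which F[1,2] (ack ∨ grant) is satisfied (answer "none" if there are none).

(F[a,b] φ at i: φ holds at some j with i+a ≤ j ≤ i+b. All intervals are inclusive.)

0, 1, 2, 3, 5, 6, 7, 8

Evaluate at each i in [0,8]:
  i=0: ✓ (witness j=1)
  i=1: ✓ (witness j=2)
  i=2: ✓ (witness j=3)
  i=3: ✓ (witness j=4)
  i=4: ✗ (none in [5,6])
  i=5: ✓ (witness j=7)
  i=6: ✓ (witness j=7)
  i=7: ✓ (witness j=9)
  i=8: ✓ (witness j=9)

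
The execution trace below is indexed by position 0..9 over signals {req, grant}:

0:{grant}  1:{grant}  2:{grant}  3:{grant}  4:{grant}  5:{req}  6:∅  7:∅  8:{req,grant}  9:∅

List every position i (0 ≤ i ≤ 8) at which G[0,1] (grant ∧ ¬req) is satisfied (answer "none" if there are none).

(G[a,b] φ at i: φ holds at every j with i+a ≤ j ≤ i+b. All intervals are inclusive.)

0, 1, 2, 3

Evaluate at each i in [0,8]:
  i=0: ✓ (all of [0,1])
  i=1: ✓ (all of [1,2])
  i=2: ✓ (all of [2,3])
  i=3: ✓ (all of [3,4])
  i=4: ✗ (fails at j=5)
  i=5: ✗ (fails at j=5)
  i=6: ✗ (fails at j=6)
  i=7: ✗ (fails at j=7)
  i=8: ✗ (fails at j=8)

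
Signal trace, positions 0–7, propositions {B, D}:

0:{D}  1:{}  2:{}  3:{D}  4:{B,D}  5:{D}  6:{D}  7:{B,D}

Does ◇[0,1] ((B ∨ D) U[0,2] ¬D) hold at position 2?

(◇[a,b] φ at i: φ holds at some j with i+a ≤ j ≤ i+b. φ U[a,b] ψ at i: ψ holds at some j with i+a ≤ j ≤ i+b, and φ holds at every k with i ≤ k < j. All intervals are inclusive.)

Check ((B ∨ D) U[0,2] ¬D) at each j in [2,3]:
  j=2: holds
  j=3: fails
Found at j=2 → formula holds.

True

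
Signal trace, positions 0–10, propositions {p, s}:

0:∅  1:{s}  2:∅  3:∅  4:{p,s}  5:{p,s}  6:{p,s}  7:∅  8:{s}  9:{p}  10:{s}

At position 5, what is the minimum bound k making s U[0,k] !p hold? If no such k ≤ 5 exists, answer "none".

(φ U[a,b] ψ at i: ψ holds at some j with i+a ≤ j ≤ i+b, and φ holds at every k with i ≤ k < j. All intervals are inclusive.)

2

Need earliest j ≥ 5 with !p, and s at every k in [5,j-1].
  j=5: rhs fails.
  j=6: rhs fails.
  j=7: rhs holds; lhs holds on [5,6]. k = 2.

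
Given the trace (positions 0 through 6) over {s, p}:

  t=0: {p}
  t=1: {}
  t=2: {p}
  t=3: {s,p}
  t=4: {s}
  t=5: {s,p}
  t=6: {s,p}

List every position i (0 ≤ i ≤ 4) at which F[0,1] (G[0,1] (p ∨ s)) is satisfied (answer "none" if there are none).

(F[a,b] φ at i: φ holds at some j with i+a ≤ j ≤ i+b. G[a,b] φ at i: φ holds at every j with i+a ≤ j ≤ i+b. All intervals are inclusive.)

Evaluate at each i in [0,4]:
  i=0: ✗ (none in [0,1])
  i=1: ✓ (witness j=2)
  i=2: ✓ (witness j=2)
  i=3: ✓ (witness j=3)
  i=4: ✓ (witness j=4)

1, 2, 3, 4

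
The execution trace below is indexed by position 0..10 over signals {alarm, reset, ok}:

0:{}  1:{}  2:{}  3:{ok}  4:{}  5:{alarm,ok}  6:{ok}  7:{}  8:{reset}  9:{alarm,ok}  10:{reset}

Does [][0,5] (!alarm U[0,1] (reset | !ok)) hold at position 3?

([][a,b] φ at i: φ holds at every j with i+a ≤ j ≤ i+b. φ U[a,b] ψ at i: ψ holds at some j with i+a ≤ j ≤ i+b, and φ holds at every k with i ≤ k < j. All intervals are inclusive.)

Check (!alarm U[0,1] (reset | !ok)) at every j in [3,8]:
  j=3: holds
  j=4: holds
  j=5: fails
  j=6: holds
  j=7: holds
  j=8: holds
Fails at j=5 → formula fails.

Does not hold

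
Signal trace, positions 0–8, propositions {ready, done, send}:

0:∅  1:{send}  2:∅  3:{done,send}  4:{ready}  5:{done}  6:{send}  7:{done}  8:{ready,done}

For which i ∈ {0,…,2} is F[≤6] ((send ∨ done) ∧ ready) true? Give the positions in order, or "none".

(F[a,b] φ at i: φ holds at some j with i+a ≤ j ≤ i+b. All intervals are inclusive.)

Evaluate at each i in [0,2]:
  i=0: ✗ (none in [0,6])
  i=1: ✗ (none in [1,7])
  i=2: ✓ (witness j=8)

2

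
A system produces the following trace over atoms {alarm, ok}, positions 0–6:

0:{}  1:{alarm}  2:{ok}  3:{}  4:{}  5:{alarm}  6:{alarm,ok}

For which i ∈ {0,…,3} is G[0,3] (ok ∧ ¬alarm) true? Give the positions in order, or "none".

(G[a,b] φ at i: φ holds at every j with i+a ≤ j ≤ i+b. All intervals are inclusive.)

none

Evaluate at each i in [0,3]:
  i=0: ✗ (fails at j=0)
  i=1: ✗ (fails at j=1)
  i=2: ✗ (fails at j=3)
  i=3: ✗ (fails at j=3)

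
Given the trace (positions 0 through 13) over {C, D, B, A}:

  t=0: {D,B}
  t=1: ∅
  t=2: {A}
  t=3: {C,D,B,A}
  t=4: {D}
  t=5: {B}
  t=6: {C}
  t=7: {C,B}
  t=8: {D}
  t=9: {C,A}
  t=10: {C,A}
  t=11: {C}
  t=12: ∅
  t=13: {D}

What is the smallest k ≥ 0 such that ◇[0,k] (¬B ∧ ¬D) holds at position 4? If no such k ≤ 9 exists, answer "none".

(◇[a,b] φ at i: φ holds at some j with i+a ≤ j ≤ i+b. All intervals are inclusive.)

Scan j = 4,5,… for (¬B ∧ ¬D):
  j=4: fails
  j=5: fails
  j=6: holds
First hit at j=6, so smallest k = 6-4 = 2.

2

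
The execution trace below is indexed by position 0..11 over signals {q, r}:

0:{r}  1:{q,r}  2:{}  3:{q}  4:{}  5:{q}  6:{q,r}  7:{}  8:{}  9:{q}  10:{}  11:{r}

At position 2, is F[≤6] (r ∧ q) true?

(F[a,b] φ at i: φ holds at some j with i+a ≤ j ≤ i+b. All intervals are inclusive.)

Check (r ∧ q) at each j in [2,8]:
  j=2: false
  j=3: false
  j=4: false
  j=5: false
  j=6: true
  j=7: false
  j=8: false
Found at j=6 → formula holds.

True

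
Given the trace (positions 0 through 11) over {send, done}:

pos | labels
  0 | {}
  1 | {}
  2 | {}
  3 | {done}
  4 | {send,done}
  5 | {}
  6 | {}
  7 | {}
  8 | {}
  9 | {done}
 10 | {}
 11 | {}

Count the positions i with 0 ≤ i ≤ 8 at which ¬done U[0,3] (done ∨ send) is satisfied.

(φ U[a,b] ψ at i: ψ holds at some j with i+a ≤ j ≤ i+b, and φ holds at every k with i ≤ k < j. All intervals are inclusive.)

8

Evaluate at each i in [0,8]:
  i=0: ✓ (rhs at j=3; lhs holds on [0,2])
  i=1: ✓ (rhs at j=3; lhs holds on [1,2])
  i=2: ✓ (rhs at j=3; lhs holds on [2,2])
  i=3: ✓ (rhs at j=3)
  i=4: ✓ (rhs at j=4)
  i=5: ✗ (no rhs in [5,8])
  i=6: ✓ (rhs at j=9; lhs holds on [6,8])
  i=7: ✓ (rhs at j=9; lhs holds on [7,8])
  i=8: ✓ (rhs at j=9; lhs holds on [8,8])
Positions where it holds: {0, 1, 2, 3, 4, 6, 7, 8} → 8.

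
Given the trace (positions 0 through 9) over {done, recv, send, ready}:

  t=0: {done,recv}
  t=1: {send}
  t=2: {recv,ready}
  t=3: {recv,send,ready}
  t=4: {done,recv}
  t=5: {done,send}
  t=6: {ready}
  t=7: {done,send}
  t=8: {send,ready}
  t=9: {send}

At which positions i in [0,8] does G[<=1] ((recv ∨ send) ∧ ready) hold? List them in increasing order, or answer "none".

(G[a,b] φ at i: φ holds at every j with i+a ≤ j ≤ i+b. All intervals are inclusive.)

2

Evaluate at each i in [0,8]:
  i=0: ✗ (fails at j=0)
  i=1: ✗ (fails at j=1)
  i=2: ✓ (all of [2,3])
  i=3: ✗ (fails at j=4)
  i=4: ✗ (fails at j=4)
  i=5: ✗ (fails at j=5)
  i=6: ✗ (fails at j=6)
  i=7: ✗ (fails at j=7)
  i=8: ✗ (fails at j=9)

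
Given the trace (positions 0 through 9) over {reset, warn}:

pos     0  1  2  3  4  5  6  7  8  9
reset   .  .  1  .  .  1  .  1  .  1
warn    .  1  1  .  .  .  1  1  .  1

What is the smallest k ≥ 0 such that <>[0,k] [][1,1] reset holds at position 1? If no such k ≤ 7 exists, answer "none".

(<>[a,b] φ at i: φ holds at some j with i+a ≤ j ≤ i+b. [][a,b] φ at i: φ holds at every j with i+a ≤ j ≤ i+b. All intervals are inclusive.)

Scan j = 1,2,… for [][1,1] reset:
  j=1: holds
First hit at j=1, so smallest k = 1-1 = 0.

0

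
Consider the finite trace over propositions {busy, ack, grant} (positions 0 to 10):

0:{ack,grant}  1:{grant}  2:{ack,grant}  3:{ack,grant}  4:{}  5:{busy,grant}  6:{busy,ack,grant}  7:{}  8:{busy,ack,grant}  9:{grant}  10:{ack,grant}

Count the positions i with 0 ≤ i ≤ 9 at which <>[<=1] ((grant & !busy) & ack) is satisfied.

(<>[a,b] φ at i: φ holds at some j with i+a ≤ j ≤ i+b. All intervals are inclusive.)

5

Evaluate at each i in [0,9]:
  i=0: ✓ (witness j=0)
  i=1: ✓ (witness j=2)
  i=2: ✓ (witness j=2)
  i=3: ✓ (witness j=3)
  i=4: ✗ (none in [4,5])
  i=5: ✗ (none in [5,6])
  i=6: ✗ (none in [6,7])
  i=7: ✗ (none in [7,8])
  i=8: ✗ (none in [8,9])
  i=9: ✓ (witness j=10)
Positions where it holds: {0, 1, 2, 3, 9} → 5.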